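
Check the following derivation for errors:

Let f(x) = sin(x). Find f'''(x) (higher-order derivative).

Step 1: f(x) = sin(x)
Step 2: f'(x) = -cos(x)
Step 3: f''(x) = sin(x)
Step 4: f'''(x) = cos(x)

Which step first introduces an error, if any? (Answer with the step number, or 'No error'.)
Step 2

Step 2 is incorrect due to a sign flip.
The step shows: -cos(x)
The correct value should be: cos(x)

Explanation: The sign of the whole expression was flipped: the term cos(x) was incorrectly written as -cos(x)
The later steps are derived from this incorrect expression, so the error originates in Step 2.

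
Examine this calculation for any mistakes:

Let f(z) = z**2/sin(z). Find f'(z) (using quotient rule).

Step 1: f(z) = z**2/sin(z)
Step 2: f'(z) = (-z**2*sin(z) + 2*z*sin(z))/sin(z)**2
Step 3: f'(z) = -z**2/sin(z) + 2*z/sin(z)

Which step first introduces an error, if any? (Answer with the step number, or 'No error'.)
Step 2

Step 2 is incorrect due to a wrong trig function.
The step shows: (-z**2*sin(z) + 2*z*sin(z))/sin(z)**2
The correct value should be: (-z**2*cos(z) + 2*z*sin(z))/sin(z)**2

Explanation: cos(z) was incorrectly written as sin(z): the term (-z**2*cos(z) + 2*z*sin(z))/sin(z)**2 was incorrectly written as (-z**2*sin(z) + 2*z*sin(z))/sin(z)**2
The later steps are derived from this incorrect expression, so the error originates in Step 2.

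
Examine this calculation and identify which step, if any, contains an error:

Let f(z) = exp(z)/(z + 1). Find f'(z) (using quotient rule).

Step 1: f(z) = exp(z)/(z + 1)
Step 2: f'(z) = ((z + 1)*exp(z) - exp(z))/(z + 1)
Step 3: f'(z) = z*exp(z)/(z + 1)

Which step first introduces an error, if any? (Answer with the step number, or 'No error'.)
Step 2

Step 2 is incorrect due to a wrong exponent.
The step shows: ((z + 1)*exp(z) - exp(z))/(z + 1)
The correct value should be: ((z + 1)*exp(z) - exp(z))/(z + 1)**2

Explanation: The exponent -2 on z + 1 was incorrectly written as -1: the term ((z + 1)*exp(z) - exp(z))/(z + 1)**2 was incorrectly written as ((z + 1)*exp(z) - exp(z))/(z + 1)
The later steps are derived from this incorrect expression, so the error originates in Step 2.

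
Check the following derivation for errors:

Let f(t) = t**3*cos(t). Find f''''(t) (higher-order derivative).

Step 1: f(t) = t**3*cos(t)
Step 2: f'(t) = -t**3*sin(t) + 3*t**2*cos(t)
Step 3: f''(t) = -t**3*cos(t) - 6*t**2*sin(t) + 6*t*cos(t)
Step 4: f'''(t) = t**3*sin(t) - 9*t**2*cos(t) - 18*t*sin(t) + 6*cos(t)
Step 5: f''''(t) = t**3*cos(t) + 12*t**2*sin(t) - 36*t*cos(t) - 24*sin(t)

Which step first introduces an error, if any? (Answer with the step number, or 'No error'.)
No error

All steps in this derivation are correct.
The final answer f''''(t) = t**3*cos(t) + 12*t**2*sin(t) - 36*t*cos(t) - 24*sin(t) is valid.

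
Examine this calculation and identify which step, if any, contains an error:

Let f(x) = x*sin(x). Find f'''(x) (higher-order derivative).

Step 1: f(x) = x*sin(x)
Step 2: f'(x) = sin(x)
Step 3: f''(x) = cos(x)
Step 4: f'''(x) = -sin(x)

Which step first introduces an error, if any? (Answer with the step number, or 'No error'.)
Step 2

Step 2 is incorrect due to a dropped term.
The step shows: sin(x)
The correct value should be: x*cos(x) + sin(x)

Explanation: A term was dropped: the term x*cos(x) was incorrectly omitted
The later steps are derived from this incorrect expression, so the error originates in Step 2.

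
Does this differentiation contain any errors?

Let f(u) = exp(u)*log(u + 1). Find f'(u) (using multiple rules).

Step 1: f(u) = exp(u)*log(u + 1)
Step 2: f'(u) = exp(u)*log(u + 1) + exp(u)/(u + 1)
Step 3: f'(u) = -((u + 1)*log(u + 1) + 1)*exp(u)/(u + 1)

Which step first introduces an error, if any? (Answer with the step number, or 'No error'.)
Step 3

Step 3 is incorrect due to a sign flip.
The step shows: -((u + 1)*log(u + 1) + 1)*exp(u)/(u + 1)
The correct value should be: ((u + 1)*log(u + 1) + 1)*exp(u)/(u + 1)

Explanation: The sign of the whole expression was flipped: the term ((u + 1)*log(u + 1) + 1)*exp(u)/(u + 1) was incorrectly written as -((u + 1)*log(u + 1) + 1)*exp(u)/(u + 1)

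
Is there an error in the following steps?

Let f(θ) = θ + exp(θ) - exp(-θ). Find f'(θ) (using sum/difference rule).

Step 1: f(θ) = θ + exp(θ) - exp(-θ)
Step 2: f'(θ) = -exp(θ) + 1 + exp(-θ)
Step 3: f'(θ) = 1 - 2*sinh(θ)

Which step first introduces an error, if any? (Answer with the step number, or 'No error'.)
Step 2

Step 2 is incorrect due to a sign flip.
The step shows: -exp(θ) + 1 + exp(-θ)
The correct value should be: exp(θ) + 1 + exp(-θ)

Explanation: The sign of one term was flipped: the term exp(θ) was incorrectly written as -exp(θ)
The later steps are derived from this incorrect expression, so the error originates in Step 2.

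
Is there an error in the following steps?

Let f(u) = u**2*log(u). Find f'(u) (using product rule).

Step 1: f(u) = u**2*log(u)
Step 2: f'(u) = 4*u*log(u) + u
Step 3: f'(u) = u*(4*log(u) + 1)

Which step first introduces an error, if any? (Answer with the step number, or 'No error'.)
Step 2

Step 2 is incorrect due to a wrong coefficient.
The step shows: 4*u*log(u) + u
The correct value should be: 2*u*log(u) + u

Explanation: The coefficient 2 was incorrectly written as 4: the term 2*u*log(u) was incorrectly written as 4*u*log(u)
The later steps are derived from this incorrect expression, so the error originates in Step 2.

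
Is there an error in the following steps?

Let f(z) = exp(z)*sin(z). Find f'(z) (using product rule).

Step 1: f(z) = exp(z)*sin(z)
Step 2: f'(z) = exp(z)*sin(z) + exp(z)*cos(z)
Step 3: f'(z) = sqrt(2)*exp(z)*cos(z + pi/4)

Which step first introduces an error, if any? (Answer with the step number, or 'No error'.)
Step 3

Step 3 is incorrect due to a wrong trig function.
The step shows: sqrt(2)*exp(z)*cos(z + pi/4)
The correct value should be: sqrt(2)*exp(z)*sin(z + pi/4)

Explanation: sin(z + pi/4) was incorrectly written as cos(z + pi/4): the term sqrt(2)*exp(z)*sin(z + pi/4) was incorrectly written as sqrt(2)*exp(z)*cos(z + pi/4)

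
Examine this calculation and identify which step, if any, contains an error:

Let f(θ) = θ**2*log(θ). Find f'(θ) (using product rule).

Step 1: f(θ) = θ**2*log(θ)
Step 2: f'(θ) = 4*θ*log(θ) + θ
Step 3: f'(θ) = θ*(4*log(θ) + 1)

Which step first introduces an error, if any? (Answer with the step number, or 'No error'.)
Step 2

Step 2 is incorrect due to a wrong coefficient.
The step shows: 4*θ*log(θ) + θ
The correct value should be: 2*θ*log(θ) + θ

Explanation: The coefficient 2 was incorrectly written as 4: the term 2*θ*log(θ) was incorrectly written as 4*θ*log(θ)
The later steps are derived from this incorrect expression, so the error originates in Step 2.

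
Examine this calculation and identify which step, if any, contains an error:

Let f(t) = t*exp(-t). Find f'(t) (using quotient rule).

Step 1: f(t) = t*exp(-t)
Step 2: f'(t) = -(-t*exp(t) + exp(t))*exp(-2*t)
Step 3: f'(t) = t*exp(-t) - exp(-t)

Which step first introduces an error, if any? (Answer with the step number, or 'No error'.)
Step 2

Step 2 is incorrect due to a sign flip.
The step shows: -(-t*exp(t) + exp(t))*exp(-2*t)
The correct value should be: (-t*exp(t) + exp(t))*exp(-2*t)

Explanation: The sign of the whole expression was flipped: the term (-t*exp(t) + exp(t))*exp(-2*t) was incorrectly written as -(-t*exp(t) + exp(t))*exp(-2*t)
The later steps are derived from this incorrect expression, so the error originates in Step 2.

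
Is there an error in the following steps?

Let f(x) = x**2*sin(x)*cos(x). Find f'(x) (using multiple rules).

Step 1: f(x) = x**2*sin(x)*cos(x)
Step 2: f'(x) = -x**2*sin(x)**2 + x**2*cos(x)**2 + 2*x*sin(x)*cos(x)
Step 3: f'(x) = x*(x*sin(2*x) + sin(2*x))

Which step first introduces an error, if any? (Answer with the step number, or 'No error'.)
Step 3

Step 3 is incorrect due to a wrong trig function.
The step shows: x*(x*sin(2*x) + sin(2*x))
The correct value should be: x*(x*cos(2*x) + sin(2*x))

Explanation: cos(2*x) was incorrectly written as sin(2*x): the term x*(x*cos(2*x) + sin(2*x)) was incorrectly written as x*(x*sin(2*x) + sin(2*x))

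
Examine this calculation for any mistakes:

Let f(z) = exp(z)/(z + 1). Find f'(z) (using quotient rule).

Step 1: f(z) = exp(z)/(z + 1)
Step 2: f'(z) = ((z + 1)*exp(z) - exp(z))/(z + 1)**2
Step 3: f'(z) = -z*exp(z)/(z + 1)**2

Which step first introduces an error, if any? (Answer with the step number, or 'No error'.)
Step 3

Step 3 is incorrect due to a sign flip.
The step shows: -z*exp(z)/(z + 1)**2
The correct value should be: z*exp(z)/(z + 1)**2

Explanation: The sign of the whole expression was flipped: the term z*exp(z)/(z + 1)**2 was incorrectly written as -z*exp(z)/(z + 1)**2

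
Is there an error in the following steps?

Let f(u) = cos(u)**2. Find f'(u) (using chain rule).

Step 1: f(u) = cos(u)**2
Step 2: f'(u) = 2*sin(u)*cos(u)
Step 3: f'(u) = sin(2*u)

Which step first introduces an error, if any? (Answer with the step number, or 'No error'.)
Step 2

Step 2 is incorrect due to a sign flip.
The step shows: 2*sin(u)*cos(u)
The correct value should be: -2*sin(u)*cos(u)

Explanation: The sign of the whole expression was flipped: the term -2*sin(u)*cos(u) was incorrectly written as 2*sin(u)*cos(u)
The later steps are derived from this incorrect expression, so the error originates in Step 2.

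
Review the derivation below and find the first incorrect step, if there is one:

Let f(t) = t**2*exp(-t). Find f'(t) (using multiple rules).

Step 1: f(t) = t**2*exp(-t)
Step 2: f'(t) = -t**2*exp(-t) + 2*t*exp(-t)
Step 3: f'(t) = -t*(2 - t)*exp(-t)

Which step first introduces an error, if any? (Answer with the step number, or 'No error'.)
Step 3

Step 3 is incorrect due to a sign flip.
The step shows: -t*(2 - t)*exp(-t)
The correct value should be: t*(2 - t)*exp(-t)

Explanation: The sign of the whole expression was flipped: the term t*(2 - t)*exp(-t) was incorrectly written as -t*(2 - t)*exp(-t)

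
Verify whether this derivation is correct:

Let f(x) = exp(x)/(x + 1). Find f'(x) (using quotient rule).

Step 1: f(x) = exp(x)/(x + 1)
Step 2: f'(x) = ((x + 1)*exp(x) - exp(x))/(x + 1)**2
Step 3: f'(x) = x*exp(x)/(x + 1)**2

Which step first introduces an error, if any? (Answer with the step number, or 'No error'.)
No error

All steps in this derivation are correct.
The final answer f'(x) = x*exp(x)/(x + 1)**2 is valid.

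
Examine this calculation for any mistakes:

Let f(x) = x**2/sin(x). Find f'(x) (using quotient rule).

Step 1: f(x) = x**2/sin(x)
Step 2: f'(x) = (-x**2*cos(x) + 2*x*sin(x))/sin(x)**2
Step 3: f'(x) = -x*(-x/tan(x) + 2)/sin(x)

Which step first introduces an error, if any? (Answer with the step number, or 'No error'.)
Step 3

Step 3 is incorrect due to a sign flip.
The step shows: -x*(-x/tan(x) + 2)/sin(x)
The correct value should be: x*(-x/tan(x) + 2)/sin(x)

Explanation: The sign of the whole expression was flipped: the term x*(-x/tan(x) + 2)/sin(x) was incorrectly written as -x*(-x/tan(x) + 2)/sin(x)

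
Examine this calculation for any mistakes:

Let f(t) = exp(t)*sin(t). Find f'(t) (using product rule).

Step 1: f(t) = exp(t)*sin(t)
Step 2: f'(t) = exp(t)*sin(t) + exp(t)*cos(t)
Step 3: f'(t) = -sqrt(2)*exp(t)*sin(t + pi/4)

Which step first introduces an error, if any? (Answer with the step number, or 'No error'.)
Step 3

Step 3 is incorrect due to a sign flip.
The step shows: -sqrt(2)*exp(t)*sin(t + pi/4)
The correct value should be: sqrt(2)*exp(t)*sin(t + pi/4)

Explanation: The sign of the whole expression was flipped: the term sqrt(2)*exp(t)*sin(t + pi/4) was incorrectly written as -sqrt(2)*exp(t)*sin(t + pi/4)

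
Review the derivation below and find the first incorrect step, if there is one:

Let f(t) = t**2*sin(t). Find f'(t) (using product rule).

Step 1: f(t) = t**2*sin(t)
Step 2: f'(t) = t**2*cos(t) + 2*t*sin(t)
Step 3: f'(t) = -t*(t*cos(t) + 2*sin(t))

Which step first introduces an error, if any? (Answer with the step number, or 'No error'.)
Step 3

Step 3 is incorrect due to a sign flip.
The step shows: -t*(t*cos(t) + 2*sin(t))
The correct value should be: t*(t*cos(t) + 2*sin(t))

Explanation: The sign of the whole expression was flipped: the term t*(t*cos(t) + 2*sin(t)) was incorrectly written as -t*(t*cos(t) + 2*sin(t))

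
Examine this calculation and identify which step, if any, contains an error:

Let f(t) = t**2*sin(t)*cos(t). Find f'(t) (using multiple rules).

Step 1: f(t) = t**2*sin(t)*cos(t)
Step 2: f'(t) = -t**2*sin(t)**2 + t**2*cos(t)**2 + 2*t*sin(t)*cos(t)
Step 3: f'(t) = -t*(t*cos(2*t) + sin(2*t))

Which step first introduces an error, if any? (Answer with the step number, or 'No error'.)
Step 3

Step 3 is incorrect due to a sign flip.
The step shows: -t*(t*cos(2*t) + sin(2*t))
The correct value should be: t*(t*cos(2*t) + sin(2*t))

Explanation: The sign of the whole expression was flipped: the term t*(t*cos(2*t) + sin(2*t)) was incorrectly written as -t*(t*cos(2*t) + sin(2*t))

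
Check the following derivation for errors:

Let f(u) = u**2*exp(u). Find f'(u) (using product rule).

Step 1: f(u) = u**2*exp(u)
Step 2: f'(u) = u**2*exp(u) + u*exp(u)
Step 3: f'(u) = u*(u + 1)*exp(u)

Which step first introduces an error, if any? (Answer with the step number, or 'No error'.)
Step 2

Step 2 is incorrect due to a wrong coefficient.
The step shows: u**2*exp(u) + u*exp(u)
The correct value should be: u**2*exp(u) + 2*u*exp(u)

Explanation: The coefficient 2 was incorrectly written as 1: the term 2*u*exp(u) was incorrectly written as u*exp(u)
The later steps are derived from this incorrect expression, so the error originates in Step 2.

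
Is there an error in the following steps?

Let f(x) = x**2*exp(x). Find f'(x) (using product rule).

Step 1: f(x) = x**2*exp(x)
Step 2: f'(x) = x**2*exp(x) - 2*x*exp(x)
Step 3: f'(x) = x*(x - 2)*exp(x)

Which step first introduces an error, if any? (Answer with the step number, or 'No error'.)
Step 2

Step 2 is incorrect due to a sign flip.
The step shows: x**2*exp(x) - 2*x*exp(x)
The correct value should be: x**2*exp(x) + 2*x*exp(x)

Explanation: The sign of one term was flipped: the term 2*x*exp(x) was incorrectly written as -2*x*exp(x)
The later steps are derived from this incorrect expression, so the error originates in Step 2.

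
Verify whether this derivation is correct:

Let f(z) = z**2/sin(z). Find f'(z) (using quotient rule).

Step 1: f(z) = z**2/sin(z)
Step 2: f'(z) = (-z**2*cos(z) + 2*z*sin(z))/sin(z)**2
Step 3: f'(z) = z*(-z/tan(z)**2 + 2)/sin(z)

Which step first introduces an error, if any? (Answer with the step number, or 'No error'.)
Step 3

Step 3 is incorrect due to a wrong exponent.
The step shows: z*(-z/tan(z)**2 + 2)/sin(z)
The correct value should be: z*(-z/tan(z) + 2)/sin(z)

Explanation: The exponent -1 on tan(z) was incorrectly written as -2: the term z*(-z/tan(z) + 2)/sin(z) was incorrectly written as z*(-z/tan(z)**2 + 2)/sin(z)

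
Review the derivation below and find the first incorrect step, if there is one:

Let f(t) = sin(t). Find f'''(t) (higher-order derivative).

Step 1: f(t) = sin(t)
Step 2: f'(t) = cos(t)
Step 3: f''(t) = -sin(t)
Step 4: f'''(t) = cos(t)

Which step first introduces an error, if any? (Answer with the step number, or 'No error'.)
Step 4

Step 4 is incorrect due to a sign flip.
The step shows: cos(t)
The correct value should be: -cos(t)

Explanation: The sign of the whole expression was flipped: the term -cos(t) was incorrectly written as cos(t)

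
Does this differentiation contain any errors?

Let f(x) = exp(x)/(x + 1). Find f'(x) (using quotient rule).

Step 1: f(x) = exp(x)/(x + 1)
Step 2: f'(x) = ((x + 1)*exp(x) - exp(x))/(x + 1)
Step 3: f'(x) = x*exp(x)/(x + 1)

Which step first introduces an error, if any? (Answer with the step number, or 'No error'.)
Step 2

Step 2 is incorrect due to a wrong exponent.
The step shows: ((x + 1)*exp(x) - exp(x))/(x + 1)
The correct value should be: ((x + 1)*exp(x) - exp(x))/(x + 1)**2

Explanation: The exponent -2 on x + 1 was incorrectly written as -1: the term ((x + 1)*exp(x) - exp(x))/(x + 1)**2 was incorrectly written as ((x + 1)*exp(x) - exp(x))/(x + 1)
The later steps are derived from this incorrect expression, so the error originates in Step 2.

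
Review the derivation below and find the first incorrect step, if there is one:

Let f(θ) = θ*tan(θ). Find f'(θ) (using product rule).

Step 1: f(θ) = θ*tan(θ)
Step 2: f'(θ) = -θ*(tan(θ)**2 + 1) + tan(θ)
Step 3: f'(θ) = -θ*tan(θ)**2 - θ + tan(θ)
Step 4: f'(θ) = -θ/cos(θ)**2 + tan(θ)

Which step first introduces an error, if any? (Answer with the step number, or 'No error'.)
Step 2

Step 2 is incorrect due to a sign flip.
The step shows: -θ*(tan(θ)**2 + 1) + tan(θ)
The correct value should be: θ*(tan(θ)**2 + 1) + tan(θ)

Explanation: The sign of one term was flipped: the term θ*(tan(θ)**2 + 1) was incorrectly written as -θ*(tan(θ)**2 + 1)
The later steps are derived from this incorrect expression, so the error originates in Step 2.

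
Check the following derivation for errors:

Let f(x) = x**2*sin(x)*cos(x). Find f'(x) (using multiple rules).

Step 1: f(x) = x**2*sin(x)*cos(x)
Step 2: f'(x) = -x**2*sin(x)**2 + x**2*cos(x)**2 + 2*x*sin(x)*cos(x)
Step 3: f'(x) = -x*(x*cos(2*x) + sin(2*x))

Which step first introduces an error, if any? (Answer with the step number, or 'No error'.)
Step 3

Step 3 is incorrect due to a sign flip.
The step shows: -x*(x*cos(2*x) + sin(2*x))
The correct value should be: x*(x*cos(2*x) + sin(2*x))

Explanation: The sign of the whole expression was flipped: the term x*(x*cos(2*x) + sin(2*x)) was incorrectly written as -x*(x*cos(2*x) + sin(2*x))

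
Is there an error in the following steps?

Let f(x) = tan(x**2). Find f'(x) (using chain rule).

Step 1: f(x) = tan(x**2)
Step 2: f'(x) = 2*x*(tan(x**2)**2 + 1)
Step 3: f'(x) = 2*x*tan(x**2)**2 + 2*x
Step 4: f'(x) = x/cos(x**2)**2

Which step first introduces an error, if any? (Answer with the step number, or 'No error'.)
Step 4

Step 4 is incorrect due to a wrong coefficient.
The step shows: x/cos(x**2)**2
The correct value should be: 2*x/cos(x**2)**2

Explanation: The coefficient 2 was incorrectly written as 1: the term 2*x/cos(x**2)**2 was incorrectly written as x/cos(x**2)**2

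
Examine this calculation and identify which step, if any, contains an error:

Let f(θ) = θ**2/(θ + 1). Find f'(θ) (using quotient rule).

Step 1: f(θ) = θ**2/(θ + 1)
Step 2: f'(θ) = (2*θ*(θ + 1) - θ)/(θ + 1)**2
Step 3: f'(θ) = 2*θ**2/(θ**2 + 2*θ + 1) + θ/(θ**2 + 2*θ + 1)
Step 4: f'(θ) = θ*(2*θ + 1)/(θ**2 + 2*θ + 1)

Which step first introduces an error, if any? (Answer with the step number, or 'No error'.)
Step 2

Step 2 is incorrect due to a wrong exponent.
The step shows: (2*θ*(θ + 1) - θ)/(θ + 1)**2
The correct value should be: (-θ**2 + 2*θ*(θ + 1))/(θ + 1)**2

Explanation: The exponent 2 on θ was incorrectly written as 1: the term (-θ**2 + 2*θ*(θ + 1))/(θ + 1)**2 was incorrectly written as (2*θ*(θ + 1) - θ)/(θ + 1)**2
The later steps are derived from this incorrect expression, so the error originates in Step 2.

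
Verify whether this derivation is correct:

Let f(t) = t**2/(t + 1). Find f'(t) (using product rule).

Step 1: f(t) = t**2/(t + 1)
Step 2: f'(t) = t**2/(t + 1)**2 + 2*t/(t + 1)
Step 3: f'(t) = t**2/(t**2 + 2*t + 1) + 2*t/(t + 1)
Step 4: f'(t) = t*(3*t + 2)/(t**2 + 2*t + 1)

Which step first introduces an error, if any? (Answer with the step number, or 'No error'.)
Step 2

Step 2 is incorrect due to a sign flip.
The step shows: t**2/(t + 1)**2 + 2*t/(t + 1)
The correct value should be: -t**2/(t + 1)**2 + 2*t/(t + 1)

Explanation: The sign of one term was flipped: the term -t**2/(t + 1)**2 was incorrectly written as t**2/(t + 1)**2
The later steps are derived from this incorrect expression, so the error originates in Step 2.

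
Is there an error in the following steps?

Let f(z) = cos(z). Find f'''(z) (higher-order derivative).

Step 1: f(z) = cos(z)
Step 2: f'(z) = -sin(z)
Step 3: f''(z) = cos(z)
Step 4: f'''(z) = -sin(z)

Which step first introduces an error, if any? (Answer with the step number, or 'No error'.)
Step 3

Step 3 is incorrect due to a sign flip.
The step shows: cos(z)
The correct value should be: -cos(z)

Explanation: The sign of the whole expression was flipped: the term -cos(z) was incorrectly written as cos(z)
The later steps are derived from this incorrect expression, so the error originates in Step 3.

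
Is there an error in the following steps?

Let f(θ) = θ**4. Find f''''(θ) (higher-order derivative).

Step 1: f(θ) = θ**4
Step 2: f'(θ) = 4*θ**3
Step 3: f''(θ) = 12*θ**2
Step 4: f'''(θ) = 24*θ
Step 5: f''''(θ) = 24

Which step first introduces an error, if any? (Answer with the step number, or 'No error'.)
No error

All steps in this derivation are correct.
The final answer f''''(θ) = 24 is valid.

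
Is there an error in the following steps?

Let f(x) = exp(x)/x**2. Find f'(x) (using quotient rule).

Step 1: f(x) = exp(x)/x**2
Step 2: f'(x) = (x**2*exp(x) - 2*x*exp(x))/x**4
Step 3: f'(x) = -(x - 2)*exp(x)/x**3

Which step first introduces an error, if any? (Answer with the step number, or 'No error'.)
Step 3

Step 3 is incorrect due to a sign flip.
The step shows: -(x - 2)*exp(x)/x**3
The correct value should be: (x - 2)*exp(x)/x**3

Explanation: The sign of the whole expression was flipped: the term (x - 2)*exp(x)/x**3 was incorrectly written as -(x - 2)*exp(x)/x**3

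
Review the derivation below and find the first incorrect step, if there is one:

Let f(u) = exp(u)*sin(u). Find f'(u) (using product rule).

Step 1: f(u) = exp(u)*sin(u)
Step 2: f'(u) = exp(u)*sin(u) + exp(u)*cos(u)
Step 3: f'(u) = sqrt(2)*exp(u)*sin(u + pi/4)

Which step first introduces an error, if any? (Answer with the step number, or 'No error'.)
No error

All steps in this derivation are correct.
The final answer f'(u) = sqrt(2)*exp(u)*sin(u + pi/4) is valid.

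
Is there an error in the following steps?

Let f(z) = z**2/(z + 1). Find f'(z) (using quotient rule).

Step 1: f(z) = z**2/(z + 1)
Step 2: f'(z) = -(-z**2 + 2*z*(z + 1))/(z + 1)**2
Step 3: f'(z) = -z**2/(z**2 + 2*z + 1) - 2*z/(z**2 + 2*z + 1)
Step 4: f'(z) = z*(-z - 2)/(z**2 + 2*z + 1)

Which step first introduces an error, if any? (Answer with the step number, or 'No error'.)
Step 2

Step 2 is incorrect due to a sign flip.
The step shows: -(-z**2 + 2*z*(z + 1))/(z + 1)**2
The correct value should be: (-z**2 + 2*z*(z + 1))/(z + 1)**2

Explanation: The sign of the whole expression was flipped: the term (-z**2 + 2*z*(z + 1))/(z + 1)**2 was incorrectly written as -(-z**2 + 2*z*(z + 1))/(z + 1)**2
The later steps are derived from this incorrect expression, so the error originates in Step 2.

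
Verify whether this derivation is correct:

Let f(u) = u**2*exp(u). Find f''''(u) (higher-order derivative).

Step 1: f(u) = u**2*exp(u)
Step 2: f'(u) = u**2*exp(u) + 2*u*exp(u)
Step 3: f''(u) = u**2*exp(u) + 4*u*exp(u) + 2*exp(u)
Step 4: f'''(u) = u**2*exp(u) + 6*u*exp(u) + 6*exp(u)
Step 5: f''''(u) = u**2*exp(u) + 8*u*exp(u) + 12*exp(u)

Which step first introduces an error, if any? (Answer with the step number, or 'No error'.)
No error

All steps in this derivation are correct.
The final answer f''''(u) = u**2*exp(u) + 8*u*exp(u) + 12*exp(u) is valid.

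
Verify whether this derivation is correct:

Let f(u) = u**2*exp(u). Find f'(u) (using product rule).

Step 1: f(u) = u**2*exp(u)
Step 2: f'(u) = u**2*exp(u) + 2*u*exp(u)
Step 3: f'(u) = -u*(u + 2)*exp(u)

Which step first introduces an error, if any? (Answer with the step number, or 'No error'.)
Step 3

Step 3 is incorrect due to a sign flip.
The step shows: -u*(u + 2)*exp(u)
The correct value should be: u*(u + 2)*exp(u)

Explanation: The sign of the whole expression was flipped: the term u*(u + 2)*exp(u) was incorrectly written as -u*(u + 2)*exp(u)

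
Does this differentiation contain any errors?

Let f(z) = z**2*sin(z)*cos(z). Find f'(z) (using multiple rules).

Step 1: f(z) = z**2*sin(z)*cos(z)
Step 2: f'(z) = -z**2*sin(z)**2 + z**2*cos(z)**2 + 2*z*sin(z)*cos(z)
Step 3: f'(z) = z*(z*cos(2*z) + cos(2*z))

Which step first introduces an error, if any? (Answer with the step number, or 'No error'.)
Step 3

Step 3 is incorrect due to a wrong trig function.
The step shows: z*(z*cos(2*z) + cos(2*z))
The correct value should be: z*(z*cos(2*z) + sin(2*z))

Explanation: sin(2*z) was incorrectly written as cos(2*z): the term z*(z*cos(2*z) + sin(2*z)) was incorrectly written as z*(z*cos(2*z) + cos(2*z))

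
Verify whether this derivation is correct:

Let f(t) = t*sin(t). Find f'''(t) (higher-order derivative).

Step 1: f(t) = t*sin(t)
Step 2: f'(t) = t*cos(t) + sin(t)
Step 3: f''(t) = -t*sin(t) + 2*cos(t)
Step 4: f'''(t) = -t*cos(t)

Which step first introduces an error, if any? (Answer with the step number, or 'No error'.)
Step 4

Step 4 is incorrect due to a dropped term.
The step shows: -t*cos(t)
The correct value should be: -t*cos(t) - 3*sin(t)

Explanation: A term was dropped: the term -3*sin(t) was incorrectly omitted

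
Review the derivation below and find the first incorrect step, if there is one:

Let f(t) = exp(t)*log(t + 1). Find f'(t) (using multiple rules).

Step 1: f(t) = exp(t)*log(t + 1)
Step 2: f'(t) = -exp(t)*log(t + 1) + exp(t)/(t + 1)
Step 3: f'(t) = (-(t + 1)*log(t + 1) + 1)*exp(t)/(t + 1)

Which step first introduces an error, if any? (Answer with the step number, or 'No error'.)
Step 2

Step 2 is incorrect due to a sign flip.
The step shows: -exp(t)*log(t + 1) + exp(t)/(t + 1)
The correct value should be: exp(t)*log(t + 1) + exp(t)/(t + 1)

Explanation: The sign of one term was flipped: the term exp(t)*log(t + 1) was incorrectly written as -exp(t)*log(t + 1)
The later steps are derived from this incorrect expression, so the error originates in Step 2.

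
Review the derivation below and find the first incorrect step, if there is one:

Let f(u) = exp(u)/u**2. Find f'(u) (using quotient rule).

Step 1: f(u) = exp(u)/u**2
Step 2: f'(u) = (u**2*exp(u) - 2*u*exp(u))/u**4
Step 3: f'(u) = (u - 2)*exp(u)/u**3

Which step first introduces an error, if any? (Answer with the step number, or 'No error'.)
No error

All steps in this derivation are correct.
The final answer f'(u) = (u - 2)*exp(u)/u**3 is valid.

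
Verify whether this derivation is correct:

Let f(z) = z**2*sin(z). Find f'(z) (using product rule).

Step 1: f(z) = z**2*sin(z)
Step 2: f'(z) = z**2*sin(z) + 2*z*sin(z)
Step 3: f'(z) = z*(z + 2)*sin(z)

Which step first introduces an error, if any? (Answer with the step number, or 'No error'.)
Step 2

Step 2 is incorrect due to a wrong trig function.
The step shows: z**2*sin(z) + 2*z*sin(z)
The correct value should be: z**2*cos(z) + 2*z*sin(z)

Explanation: cos(z) was incorrectly written as sin(z): the term z**2*cos(z) was incorrectly written as z**2*sin(z)
The later steps are derived from this incorrect expression, so the error originates in Step 2.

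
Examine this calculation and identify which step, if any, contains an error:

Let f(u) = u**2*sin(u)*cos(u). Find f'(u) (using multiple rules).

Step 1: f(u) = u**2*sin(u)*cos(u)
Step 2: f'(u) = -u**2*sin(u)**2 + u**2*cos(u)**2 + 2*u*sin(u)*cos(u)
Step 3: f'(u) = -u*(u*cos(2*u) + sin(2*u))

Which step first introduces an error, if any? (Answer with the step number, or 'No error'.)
Step 3

Step 3 is incorrect due to a sign flip.
The step shows: -u*(u*cos(2*u) + sin(2*u))
The correct value should be: u*(u*cos(2*u) + sin(2*u))

Explanation: The sign of the whole expression was flipped: the term u*(u*cos(2*u) + sin(2*u)) was incorrectly written as -u*(u*cos(2*u) + sin(2*u))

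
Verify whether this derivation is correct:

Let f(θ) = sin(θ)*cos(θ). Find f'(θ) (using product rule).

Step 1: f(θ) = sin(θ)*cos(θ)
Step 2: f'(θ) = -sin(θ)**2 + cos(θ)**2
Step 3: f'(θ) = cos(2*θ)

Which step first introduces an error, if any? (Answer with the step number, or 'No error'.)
No error

All steps in this derivation are correct.
The final answer f'(θ) = cos(2*θ) is valid.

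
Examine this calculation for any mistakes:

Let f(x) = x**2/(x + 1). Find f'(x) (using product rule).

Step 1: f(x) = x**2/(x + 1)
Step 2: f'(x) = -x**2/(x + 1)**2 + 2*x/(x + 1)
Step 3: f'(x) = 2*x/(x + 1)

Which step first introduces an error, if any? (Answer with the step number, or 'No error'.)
Step 3

Step 3 is incorrect due to a dropped term.
The step shows: 2*x/(x + 1)
The correct value should be: -x**2/(x**2 + 2*x + 1) + 2*x/(x + 1)

Explanation: A term was dropped: the term -x**2/(x**2 + 2*x + 1) was incorrectly omitted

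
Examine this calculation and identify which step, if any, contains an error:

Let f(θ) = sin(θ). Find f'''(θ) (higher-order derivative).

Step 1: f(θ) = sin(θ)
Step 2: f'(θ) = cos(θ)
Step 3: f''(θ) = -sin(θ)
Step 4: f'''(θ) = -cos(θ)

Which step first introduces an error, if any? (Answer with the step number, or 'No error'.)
No error

All steps in this derivation are correct.
The final answer f'''(θ) = -cos(θ) is valid.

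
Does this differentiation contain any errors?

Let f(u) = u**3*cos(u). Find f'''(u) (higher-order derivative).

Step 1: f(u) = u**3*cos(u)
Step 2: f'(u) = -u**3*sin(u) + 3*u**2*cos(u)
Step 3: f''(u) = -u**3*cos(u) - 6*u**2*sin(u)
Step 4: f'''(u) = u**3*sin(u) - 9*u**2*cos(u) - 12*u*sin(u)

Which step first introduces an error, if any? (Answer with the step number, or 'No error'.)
Step 3

Step 3 is incorrect due to a dropped term.
The step shows: -u**3*cos(u) - 6*u**2*sin(u)
The correct value should be: -u**3*cos(u) - 6*u**2*sin(u) + 6*u*cos(u)

Explanation: A term was dropped: the term 6*u*cos(u) was incorrectly omitted
The later steps are derived from this incorrect expression, so the error originates in Step 3.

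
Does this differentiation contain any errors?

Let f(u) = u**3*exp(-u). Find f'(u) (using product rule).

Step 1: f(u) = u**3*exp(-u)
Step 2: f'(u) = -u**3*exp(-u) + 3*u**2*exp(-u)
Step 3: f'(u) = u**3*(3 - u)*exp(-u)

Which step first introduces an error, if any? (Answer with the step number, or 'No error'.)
Step 3

Step 3 is incorrect due to a wrong exponent.
The step shows: u**3*(3 - u)*exp(-u)
The correct value should be: u**2*(3 - u)*exp(-u)

Explanation: The exponent 2 on u was incorrectly written as 3: the term u**2*(3 - u)*exp(-u) was incorrectly written as u**3*(3 - u)*exp(-u)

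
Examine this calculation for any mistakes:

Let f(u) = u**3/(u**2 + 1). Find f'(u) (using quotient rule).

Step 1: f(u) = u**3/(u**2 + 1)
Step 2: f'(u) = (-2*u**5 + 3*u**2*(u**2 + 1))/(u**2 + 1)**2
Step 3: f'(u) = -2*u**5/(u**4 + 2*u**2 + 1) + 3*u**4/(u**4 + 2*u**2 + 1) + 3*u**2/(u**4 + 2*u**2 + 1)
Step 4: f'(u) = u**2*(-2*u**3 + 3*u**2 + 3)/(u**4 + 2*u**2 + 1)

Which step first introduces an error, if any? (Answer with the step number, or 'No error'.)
Step 2

Step 2 is incorrect due to a wrong exponent.
The step shows: (-2*u**5 + 3*u**2*(u**2 + 1))/(u**2 + 1)**2
The correct value should be: (-2*u**4 + 3*u**2*(u**2 + 1))/(u**2 + 1)**2

Explanation: The exponent 4 on u was incorrectly written as 5: the term (-2*u**4 + 3*u**2*(u**2 + 1))/(u**2 + 1)**2 was incorrectly written as (-2*u**5 + 3*u**2*(u**2 + 1))/(u**2 + 1)**2
The later steps are derived from this incorrect expression, so the error originates in Step 2.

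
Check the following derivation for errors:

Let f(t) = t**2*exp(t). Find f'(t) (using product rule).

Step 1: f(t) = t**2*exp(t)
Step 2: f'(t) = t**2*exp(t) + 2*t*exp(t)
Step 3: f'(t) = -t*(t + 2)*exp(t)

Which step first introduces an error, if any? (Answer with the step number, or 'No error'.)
Step 3

Step 3 is incorrect due to a sign flip.
The step shows: -t*(t + 2)*exp(t)
The correct value should be: t*(t + 2)*exp(t)

Explanation: The sign of the whole expression was flipped: the term t*(t + 2)*exp(t) was incorrectly written as -t*(t + 2)*exp(t)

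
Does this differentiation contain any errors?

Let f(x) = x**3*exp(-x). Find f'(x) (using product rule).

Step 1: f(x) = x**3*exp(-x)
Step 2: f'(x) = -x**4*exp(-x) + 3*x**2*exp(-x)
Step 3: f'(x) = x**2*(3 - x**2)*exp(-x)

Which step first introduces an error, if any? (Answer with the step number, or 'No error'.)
Step 2

Step 2 is incorrect due to a wrong exponent.
The step shows: -x**4*exp(-x) + 3*x**2*exp(-x)
The correct value should be: -x**3*exp(-x) + 3*x**2*exp(-x)

Explanation: The exponent 3 on x was incorrectly written as 4: the term -x**3*exp(-x) was incorrectly written as -x**4*exp(-x)
The later steps are derived from this incorrect expression, so the error originates in Step 2.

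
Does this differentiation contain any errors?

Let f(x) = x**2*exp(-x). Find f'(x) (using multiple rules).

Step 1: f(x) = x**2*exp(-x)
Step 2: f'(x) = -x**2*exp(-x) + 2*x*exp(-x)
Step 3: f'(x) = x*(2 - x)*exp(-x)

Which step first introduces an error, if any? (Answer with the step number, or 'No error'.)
No error

All steps in this derivation are correct.
The final answer f'(x) = x*(2 - x)*exp(-x) is valid.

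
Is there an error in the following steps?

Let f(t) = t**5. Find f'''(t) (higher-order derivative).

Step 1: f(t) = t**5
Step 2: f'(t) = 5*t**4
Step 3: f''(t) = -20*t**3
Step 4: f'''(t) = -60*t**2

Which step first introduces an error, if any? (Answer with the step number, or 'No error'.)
Step 3

Step 3 is incorrect due to a sign flip.
The step shows: -20*t**3
The correct value should be: 20*t**3

Explanation: The sign of the whole expression was flipped: the term 20*t**3 was incorrectly written as -20*t**3
The later steps are derived from this incorrect expression, so the error originates in Step 3.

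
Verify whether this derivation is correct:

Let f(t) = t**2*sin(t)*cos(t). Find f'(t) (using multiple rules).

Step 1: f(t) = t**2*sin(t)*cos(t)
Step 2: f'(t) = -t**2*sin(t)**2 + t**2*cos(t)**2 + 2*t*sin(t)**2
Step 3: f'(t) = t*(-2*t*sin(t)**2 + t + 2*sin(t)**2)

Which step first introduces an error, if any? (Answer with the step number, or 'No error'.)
Step 2

Step 2 is incorrect due to a wrong trig function.
The step shows: -t**2*sin(t)**2 + t**2*cos(t)**2 + 2*t*sin(t)**2
The correct value should be: -t**2*sin(t)**2 + t**2*cos(t)**2 + 2*t*sin(t)*cos(t)

Explanation: cos(t) was incorrectly written as sin(t): the term 2*t*sin(t)*cos(t) was incorrectly written as 2*t*sin(t)**2
The later steps are derived from this incorrect expression, so the error originates in Step 2.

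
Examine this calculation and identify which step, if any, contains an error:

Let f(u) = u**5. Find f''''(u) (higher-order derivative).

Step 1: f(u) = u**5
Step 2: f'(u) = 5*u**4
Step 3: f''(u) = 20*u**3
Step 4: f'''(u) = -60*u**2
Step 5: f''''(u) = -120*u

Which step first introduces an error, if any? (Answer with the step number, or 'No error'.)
Step 4

Step 4 is incorrect due to a sign flip.
The step shows: -60*u**2
The correct value should be: 60*u**2

Explanation: The sign of the whole expression was flipped: the term 60*u**2 was incorrectly written as -60*u**2
The later steps are derived from this incorrect expression, so the error originates in Step 4.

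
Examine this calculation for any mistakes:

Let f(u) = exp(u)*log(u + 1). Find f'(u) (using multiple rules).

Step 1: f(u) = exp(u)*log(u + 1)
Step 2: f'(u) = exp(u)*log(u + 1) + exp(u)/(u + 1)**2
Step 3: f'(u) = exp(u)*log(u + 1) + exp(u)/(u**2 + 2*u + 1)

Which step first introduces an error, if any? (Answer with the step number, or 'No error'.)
Step 2

Step 2 is incorrect due to a wrong exponent.
The step shows: exp(u)*log(u + 1) + exp(u)/(u + 1)**2
The correct value should be: exp(u)*log(u + 1) + exp(u)/(u + 1)

Explanation: The exponent -1 on u + 1 was incorrectly written as -2: the term exp(u)/(u + 1) was incorrectly written as exp(u)/(u + 1)**2
The later steps are derived from this incorrect expression, so the error originates in Step 2.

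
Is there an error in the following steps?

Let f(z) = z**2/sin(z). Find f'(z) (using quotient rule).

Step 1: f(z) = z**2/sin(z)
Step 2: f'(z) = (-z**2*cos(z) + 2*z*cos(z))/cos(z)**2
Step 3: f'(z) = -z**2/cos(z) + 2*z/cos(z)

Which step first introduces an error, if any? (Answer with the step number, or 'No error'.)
Step 2

Step 2 is incorrect due to a wrong trig function.
The step shows: (-z**2*cos(z) + 2*z*cos(z))/cos(z)**2
The correct value should be: (-z**2*cos(z) + 2*z*sin(z))/sin(z)**2

Explanation: sin(z) was incorrectly written as cos(z): the term (-z**2*cos(z) + 2*z*sin(z))/sin(z)**2 was incorrectly written as (-z**2*cos(z) + 2*z*cos(z))/cos(z)**2
The later steps are derived from this incorrect expression, so the error originates in Step 2.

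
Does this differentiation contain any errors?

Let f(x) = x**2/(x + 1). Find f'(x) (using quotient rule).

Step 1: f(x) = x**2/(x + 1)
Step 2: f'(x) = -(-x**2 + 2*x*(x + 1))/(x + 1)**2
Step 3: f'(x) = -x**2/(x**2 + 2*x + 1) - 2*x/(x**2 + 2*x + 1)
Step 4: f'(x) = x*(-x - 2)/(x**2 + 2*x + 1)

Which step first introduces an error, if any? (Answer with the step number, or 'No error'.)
Step 2

Step 2 is incorrect due to a sign flip.
The step shows: -(-x**2 + 2*x*(x + 1))/(x + 1)**2
The correct value should be: (-x**2 + 2*x*(x + 1))/(x + 1)**2

Explanation: The sign of the whole expression was flipped: the term (-x**2 + 2*x*(x + 1))/(x + 1)**2 was incorrectly written as -(-x**2 + 2*x*(x + 1))/(x + 1)**2
The later steps are derived from this incorrect expression, so the error originates in Step 2.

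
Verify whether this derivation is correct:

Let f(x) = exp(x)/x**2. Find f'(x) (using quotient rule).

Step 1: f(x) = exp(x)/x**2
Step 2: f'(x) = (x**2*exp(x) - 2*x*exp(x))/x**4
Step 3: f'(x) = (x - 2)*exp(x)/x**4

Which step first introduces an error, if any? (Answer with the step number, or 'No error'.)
Step 3

Step 3 is incorrect due to a wrong exponent.
The step shows: (x - 2)*exp(x)/x**4
The correct value should be: (x - 2)*exp(x)/x**3

Explanation: The exponent -3 on x was incorrectly written as -4: the term (x - 2)*exp(x)/x**3 was incorrectly written as (x - 2)*exp(x)/x**4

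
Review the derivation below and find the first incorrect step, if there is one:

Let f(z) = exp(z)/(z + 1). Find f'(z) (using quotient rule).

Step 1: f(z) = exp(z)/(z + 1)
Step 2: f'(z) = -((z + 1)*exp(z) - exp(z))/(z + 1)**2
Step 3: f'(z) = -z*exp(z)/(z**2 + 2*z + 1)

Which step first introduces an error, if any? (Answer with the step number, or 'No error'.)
Step 2

Step 2 is incorrect due to a sign flip.
The step shows: -((z + 1)*exp(z) - exp(z))/(z + 1)**2
The correct value should be: ((z + 1)*exp(z) - exp(z))/(z + 1)**2

Explanation: The sign of the whole expression was flipped: the term ((z + 1)*exp(z) - exp(z))/(z + 1)**2 was incorrectly written as -((z + 1)*exp(z) - exp(z))/(z + 1)**2
The later steps are derived from this incorrect expression, so the error originates in Step 2.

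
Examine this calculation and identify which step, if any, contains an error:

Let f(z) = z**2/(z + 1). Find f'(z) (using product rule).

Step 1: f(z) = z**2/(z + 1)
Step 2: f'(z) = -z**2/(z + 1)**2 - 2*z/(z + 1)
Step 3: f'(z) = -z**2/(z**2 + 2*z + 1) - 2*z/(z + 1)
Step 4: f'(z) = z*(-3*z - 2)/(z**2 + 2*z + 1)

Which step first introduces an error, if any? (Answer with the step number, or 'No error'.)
Step 2

Step 2 is incorrect due to a sign flip.
The step shows: -z**2/(z + 1)**2 - 2*z/(z + 1)
The correct value should be: -z**2/(z + 1)**2 + 2*z/(z + 1)

Explanation: The sign of one term was flipped: the term 2*z/(z + 1) was incorrectly written as -2*z/(z + 1)
The later steps are derived from this incorrect expression, so the error originates in Step 2.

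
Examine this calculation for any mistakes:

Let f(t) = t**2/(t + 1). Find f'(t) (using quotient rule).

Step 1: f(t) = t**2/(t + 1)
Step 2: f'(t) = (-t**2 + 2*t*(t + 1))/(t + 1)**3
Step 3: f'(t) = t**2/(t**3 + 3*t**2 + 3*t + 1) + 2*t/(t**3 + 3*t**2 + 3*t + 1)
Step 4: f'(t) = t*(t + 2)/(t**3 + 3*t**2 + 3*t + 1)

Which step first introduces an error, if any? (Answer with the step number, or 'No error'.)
Step 2

Step 2 is incorrect due to a wrong exponent.
The step shows: (-t**2 + 2*t*(t + 1))/(t + 1)**3
The correct value should be: (-t**2 + 2*t*(t + 1))/(t + 1)**2

Explanation: The exponent -2 on t + 1 was incorrectly written as -3: the term (-t**2 + 2*t*(t + 1))/(t + 1)**2 was incorrectly written as (-t**2 + 2*t*(t + 1))/(t + 1)**3
The later steps are derived from this incorrect expression, so the error originates in Step 2.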